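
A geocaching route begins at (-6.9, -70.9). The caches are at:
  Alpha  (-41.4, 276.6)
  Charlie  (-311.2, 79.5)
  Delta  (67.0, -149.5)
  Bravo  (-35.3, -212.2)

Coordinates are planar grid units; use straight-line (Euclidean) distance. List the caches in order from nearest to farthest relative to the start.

Delta, Bravo, Charlie, Alpha

Computing each straight-line distance from (-6.9, -70.9):
Delta (67.0, -149.5): 107.9
Bravo (-35.3, -212.2): 144.1
Charlie (-311.2, 79.5): 339.4
Alpha (-41.4, 276.6): 349.2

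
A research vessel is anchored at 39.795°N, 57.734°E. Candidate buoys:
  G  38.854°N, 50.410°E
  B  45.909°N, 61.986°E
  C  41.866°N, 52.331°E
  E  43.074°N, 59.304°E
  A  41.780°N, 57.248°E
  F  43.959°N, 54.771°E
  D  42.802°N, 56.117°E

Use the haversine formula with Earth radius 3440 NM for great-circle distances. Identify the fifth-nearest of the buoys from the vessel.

Distance to each, sorted:
A: 121.2 NM
D: 194.7 NM
E: 209.2 NM
C: 275.1 NM
F: 282.9 NM
G: 344.7 NM
B: 411.9 NM
The fifth-nearest is F at 282.9 NM.

F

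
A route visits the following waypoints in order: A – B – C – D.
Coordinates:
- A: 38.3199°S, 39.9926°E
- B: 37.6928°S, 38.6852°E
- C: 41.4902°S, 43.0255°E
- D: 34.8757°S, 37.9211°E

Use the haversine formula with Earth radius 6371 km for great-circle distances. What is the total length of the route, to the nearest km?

1556 km

Leg distances:
A→B: 134.1 km  (cumulative 134.1 km)
B→C: 562.5 km  (cumulative 696.6 km)
C→D: 859.8 km  (cumulative 1556.5 km)
Total route length ≈ 1556 km.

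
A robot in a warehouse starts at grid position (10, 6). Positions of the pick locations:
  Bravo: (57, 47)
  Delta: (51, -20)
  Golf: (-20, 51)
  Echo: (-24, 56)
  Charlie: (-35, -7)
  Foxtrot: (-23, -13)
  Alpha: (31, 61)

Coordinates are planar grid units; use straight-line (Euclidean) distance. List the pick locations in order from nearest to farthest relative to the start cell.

Computing each straight-line distance from (10, 6):
Foxtrot (-23, -13): 38.1
Charlie (-35, -7): 46.8
Delta (51, -20): 48.5
Golf (-20, 51): 54.1
Alpha (31, 61): 58.9
Echo (-24, 56): 60.5
Bravo (57, 47): 62.4

Foxtrot, Charlie, Delta, Golf, Alpha, Echo, Bravo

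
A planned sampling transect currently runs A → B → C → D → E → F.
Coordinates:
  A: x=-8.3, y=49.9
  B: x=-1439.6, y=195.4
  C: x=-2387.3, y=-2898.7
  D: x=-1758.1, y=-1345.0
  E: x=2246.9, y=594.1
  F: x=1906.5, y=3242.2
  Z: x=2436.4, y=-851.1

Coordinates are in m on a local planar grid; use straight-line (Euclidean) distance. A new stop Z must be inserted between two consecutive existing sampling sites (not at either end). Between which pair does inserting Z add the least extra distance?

Added distance for inserting Z between each consecutive pair:
A–B: 5181.6 m
B–C: 6019.1 m
C–D: 7787.5 m
D–E: 1231.3 m
E–F: 2915.1 m
Smallest added distance is 1231.3 m, inserting between D and E.

between D and E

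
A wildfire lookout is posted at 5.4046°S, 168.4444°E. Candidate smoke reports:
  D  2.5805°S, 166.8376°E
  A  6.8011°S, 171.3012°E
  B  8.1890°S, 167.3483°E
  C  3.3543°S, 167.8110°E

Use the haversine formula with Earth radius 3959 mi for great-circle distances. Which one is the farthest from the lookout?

D

Distances from the lookout (5.4046°S, 168.4444°E):
D: 224.4 mi
A: 218.7 mi
B: 206.6 mi
C: 148.2 mi
The farthest is D at 224.4 mi.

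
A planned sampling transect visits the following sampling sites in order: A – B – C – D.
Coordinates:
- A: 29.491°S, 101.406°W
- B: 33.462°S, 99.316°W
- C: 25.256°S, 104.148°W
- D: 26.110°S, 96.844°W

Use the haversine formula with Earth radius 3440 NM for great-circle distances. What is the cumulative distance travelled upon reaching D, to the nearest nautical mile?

1213 NM

Leg distances:
A→B: 261.3 NM  (cumulative 261.3 NM)
B→C: 553.6 NM  (cumulative 814.9 NM)
C→D: 398.5 NM  (cumulative 1213.3 NM)
Cumulative distance at D ≈ 1213 NM.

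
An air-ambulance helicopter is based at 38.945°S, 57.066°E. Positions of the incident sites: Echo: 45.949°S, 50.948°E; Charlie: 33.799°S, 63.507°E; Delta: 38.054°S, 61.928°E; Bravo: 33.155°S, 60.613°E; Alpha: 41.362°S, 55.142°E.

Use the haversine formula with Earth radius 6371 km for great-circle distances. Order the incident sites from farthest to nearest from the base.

Distances from the base:
Echo 45.949°S, 50.948°E: 925.9 km
Charlie 33.799°S, 63.507°E: 812.0 km
Bravo 33.155°S, 60.613°E: 718.3 km
Delta 38.054°S, 61.928°E: 434.5 km
Alpha 41.362°S, 55.142°E: 314.6 km

Echo, Charlie, Bravo, Delta, Alpha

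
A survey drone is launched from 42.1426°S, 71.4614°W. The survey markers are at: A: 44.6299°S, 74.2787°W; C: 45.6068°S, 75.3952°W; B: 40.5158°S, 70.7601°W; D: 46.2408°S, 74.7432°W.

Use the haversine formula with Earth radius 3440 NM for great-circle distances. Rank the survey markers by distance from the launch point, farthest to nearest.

D, C, A, B

Distance from the launch point at 42.1426°S, 71.4614°W to each:
D 46.2408°S, 74.7432°W: 283.7 NM
C 45.6068°S, 75.3952°W: 268.7 NM
A 44.6299°S, 74.2787°W: 193.4 NM
B 40.5158°S, 70.7601°W: 102.7 NM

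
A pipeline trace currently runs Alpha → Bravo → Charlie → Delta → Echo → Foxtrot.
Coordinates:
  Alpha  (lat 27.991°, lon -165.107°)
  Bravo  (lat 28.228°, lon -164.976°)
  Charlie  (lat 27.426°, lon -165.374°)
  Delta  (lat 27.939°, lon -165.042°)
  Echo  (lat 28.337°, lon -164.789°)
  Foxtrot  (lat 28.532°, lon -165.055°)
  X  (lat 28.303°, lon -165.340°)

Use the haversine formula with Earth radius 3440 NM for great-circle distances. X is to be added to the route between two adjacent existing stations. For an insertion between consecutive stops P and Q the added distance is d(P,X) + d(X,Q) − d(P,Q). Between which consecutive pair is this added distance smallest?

Added distance for inserting X between each consecutive pair:
Alpha–Bravo: 26.4 NM
Bravo–Charlie: 19.9 NM
Charlie–Delta: 44.1 NM
Delta–Echo: 28.8 NM
Echo–Foxtrot: 31.3 NM
Smallest added distance is 19.9 NM, inserting between Bravo and Charlie.

between Bravo and Charlie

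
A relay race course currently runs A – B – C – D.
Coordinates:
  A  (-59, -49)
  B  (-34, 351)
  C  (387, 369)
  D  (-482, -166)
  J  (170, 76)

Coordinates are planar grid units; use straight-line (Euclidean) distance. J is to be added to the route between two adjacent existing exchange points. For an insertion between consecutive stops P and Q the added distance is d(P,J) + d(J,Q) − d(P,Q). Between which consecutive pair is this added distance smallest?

Added distance for inserting J between each consecutive pair:
A–B: 202.5
B–C: 285.6
C–D: 39.6
Smallest added distance is 39.6, inserting between C and D.

between C and D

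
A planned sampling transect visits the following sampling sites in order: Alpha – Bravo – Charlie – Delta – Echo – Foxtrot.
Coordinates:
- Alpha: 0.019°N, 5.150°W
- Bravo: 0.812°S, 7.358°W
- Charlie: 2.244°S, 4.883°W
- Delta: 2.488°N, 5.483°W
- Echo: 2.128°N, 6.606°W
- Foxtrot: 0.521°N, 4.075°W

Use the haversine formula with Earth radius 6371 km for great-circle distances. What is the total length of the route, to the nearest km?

Leg distances:
Alpha→Bravo: 262.3 km  (cumulative 262.3 km)
Bravo→Charlie: 317.9 km  (cumulative 580.2 km)
Charlie→Delta: 530.4 km  (cumulative 1110.6 km)
Delta→Echo: 131.0 km  (cumulative 1241.6 km)
Echo→Foxtrot: 333.3 km  (cumulative 1574.9 km)
Total route length ≈ 1575 km.

1575 km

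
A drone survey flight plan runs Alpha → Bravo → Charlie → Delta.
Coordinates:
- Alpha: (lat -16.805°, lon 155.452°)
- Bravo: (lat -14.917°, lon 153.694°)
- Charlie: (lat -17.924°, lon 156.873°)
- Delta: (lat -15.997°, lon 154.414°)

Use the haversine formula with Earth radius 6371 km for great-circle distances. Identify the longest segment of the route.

Bravo–Charlie

Leg distances:
Alpha→Bravo: 281.8 km
Bravo→Charlie: 476.2 km
Charlie→Delta: 338.1 km
The longest leg is Bravo–Charlie at 476.2 km.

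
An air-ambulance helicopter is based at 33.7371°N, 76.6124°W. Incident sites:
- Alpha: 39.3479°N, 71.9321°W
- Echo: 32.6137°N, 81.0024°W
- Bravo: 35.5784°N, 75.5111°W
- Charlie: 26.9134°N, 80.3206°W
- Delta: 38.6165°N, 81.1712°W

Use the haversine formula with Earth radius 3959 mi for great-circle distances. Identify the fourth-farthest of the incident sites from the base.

Distance to each, sorted:
Charlie: 520.7 mi
Alpha: 466.5 mi
Delta: 422.2 mi
Echo: 265.5 mi
Bravo: 141.8 mi
The fourth-farthest is Echo at 265.5 mi.

Echo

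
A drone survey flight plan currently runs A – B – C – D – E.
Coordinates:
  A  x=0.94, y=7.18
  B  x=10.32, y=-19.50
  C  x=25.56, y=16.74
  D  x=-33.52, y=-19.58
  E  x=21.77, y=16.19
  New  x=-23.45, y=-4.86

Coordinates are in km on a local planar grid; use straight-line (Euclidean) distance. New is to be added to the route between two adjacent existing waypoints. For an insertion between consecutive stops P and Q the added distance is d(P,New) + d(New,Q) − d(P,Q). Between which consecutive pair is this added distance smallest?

between D and E

Added distance for inserting New between each consecutive pair:
A–B: 35.7 km
B–C: 51.1 km
C–D: 2.0 km
D–E: 1.9 km
Smallest added distance is 1.9 km, inserting between D and E.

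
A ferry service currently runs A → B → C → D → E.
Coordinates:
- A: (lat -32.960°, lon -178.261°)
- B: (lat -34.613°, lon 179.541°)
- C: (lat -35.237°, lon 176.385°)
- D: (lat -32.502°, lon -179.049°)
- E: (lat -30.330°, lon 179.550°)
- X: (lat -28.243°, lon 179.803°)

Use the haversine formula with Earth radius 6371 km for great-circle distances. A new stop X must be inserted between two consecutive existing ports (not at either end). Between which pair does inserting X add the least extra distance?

between D and E

Added distance for inserting X between each consecutive pair:
A–B: 991.1 km
B–C: 1254.8 km
C–D: 808.5 km
D–E: 443.9 km
Smallest added distance is 443.9 km, inserting between D and E.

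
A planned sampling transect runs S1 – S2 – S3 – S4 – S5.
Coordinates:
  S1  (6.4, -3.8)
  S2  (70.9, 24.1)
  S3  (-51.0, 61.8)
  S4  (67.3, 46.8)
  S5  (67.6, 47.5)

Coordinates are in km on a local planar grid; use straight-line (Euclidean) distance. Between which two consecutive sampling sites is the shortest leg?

Leg distances:
S1→S2: 70.3 km
S2→S3: 127.6 km
S3→S4: 119.2 km
S4→S5: 0.8 km
The shortest leg is S4–S5 at 0.8 km.

S4–S5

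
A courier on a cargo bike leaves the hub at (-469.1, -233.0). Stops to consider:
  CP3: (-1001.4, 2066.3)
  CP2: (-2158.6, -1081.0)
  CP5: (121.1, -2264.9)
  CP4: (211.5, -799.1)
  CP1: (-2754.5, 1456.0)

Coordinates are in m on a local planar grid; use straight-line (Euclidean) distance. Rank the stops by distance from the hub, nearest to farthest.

Distances from the hub:
CP4 (211.5, -799.1): 885.3 m
CP2 (-2158.6, -1081.0): 1890.4 m
CP5 (121.1, -2264.9): 2115.9 m
CP3 (-1001.4, 2066.3): 2360.1 m
CP1 (-2754.5, 1456.0): 2841.8 m

CP4, CP2, CP5, CP3, CP1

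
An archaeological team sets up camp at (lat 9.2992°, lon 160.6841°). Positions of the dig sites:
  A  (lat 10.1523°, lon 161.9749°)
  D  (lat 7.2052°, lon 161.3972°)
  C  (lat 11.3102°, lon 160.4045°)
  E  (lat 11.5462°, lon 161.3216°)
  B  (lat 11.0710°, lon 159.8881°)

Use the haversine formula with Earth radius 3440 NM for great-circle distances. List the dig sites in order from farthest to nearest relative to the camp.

Distance from the camp at (lat 9.2992°, lon 160.6841°) to each:
E (lat 11.5462°, lon 161.3216°): 140.1 NM
D (lat 7.2052°, lon 161.3972°): 132.7 NM
C (lat 11.3102°, lon 160.4045°): 121.9 NM
B (lat 11.0710°, lon 159.8881°): 116.3 NM
A (lat 10.1523°, lon 161.9749°): 92.0 NM

E, D, C, B, A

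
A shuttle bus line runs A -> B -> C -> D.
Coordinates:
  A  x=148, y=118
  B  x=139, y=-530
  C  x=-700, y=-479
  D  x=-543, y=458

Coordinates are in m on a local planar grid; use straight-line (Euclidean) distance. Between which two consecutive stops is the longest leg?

C–D

Leg distances:
A→B: 648.1 m
B→C: 840.5 m
C→D: 950.1 m
The longest leg is C–D at 950.1 m.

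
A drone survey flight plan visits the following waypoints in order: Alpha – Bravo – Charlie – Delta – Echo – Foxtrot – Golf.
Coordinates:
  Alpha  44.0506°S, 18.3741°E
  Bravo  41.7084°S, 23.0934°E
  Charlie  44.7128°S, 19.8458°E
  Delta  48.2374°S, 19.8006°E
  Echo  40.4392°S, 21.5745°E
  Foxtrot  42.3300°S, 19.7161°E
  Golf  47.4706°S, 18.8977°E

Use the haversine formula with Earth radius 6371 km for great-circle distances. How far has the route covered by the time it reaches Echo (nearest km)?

2160 km

Leg distances:
Alpha→Bravo: 464.3 km  (cumulative 464.3 km)
Bravo→Charlie: 425.2 km  (cumulative 889.5 km)
Charlie→Delta: 391.9 km  (cumulative 1281.5 km)
Delta→Echo: 878.5 km  (cumulative 2159.9 km)
Cumulative distance at Echo ≈ 2160 km.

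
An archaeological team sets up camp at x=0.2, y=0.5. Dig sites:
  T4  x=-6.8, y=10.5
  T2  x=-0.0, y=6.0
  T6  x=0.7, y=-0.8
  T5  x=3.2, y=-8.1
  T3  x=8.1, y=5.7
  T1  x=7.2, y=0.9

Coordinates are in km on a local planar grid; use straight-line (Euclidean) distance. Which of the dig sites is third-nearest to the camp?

T1

Distances from the camp (x=0.2, y=0.5):
T6: 1.4 km
T2: 5.5 km
T1: 7.0 km
T5: 9.1 km
T3: 9.5 km
T4: 12.2 km
The third-nearest is T1 at 7.0 km.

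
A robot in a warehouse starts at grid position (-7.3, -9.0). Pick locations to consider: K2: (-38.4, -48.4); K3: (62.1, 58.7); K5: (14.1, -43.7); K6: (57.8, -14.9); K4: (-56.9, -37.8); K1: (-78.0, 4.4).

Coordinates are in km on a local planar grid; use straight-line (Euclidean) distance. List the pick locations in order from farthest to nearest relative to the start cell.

Computing each straight-line distance from (-7.3, -9.0):
K3 (62.1, 58.7): 97.0 km
K1 (-78.0, 4.4): 72.0 km
K6 (57.8, -14.9): 65.4 km
K4 (-56.9, -37.8): 57.4 km
K2 (-38.4, -48.4): 50.2 km
K5 (14.1, -43.7): 40.8 km

K3, K1, K6, K4, K2, K5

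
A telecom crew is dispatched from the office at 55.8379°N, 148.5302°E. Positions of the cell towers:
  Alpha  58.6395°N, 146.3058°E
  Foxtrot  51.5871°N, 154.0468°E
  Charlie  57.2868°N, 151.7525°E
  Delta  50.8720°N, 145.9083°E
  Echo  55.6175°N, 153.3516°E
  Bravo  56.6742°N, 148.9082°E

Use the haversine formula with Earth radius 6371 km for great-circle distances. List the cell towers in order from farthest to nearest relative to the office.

Computing each great-circle distance from 55.8379°N, 148.5302°E:
Foxtrot 51.5871°N, 154.0468°E: 595.6 km
Delta 50.8720°N, 145.9083°E: 578.8 km
Alpha 58.6395°N, 146.3058°E: 339.0 km
Echo 55.6175°N, 153.3516°E: 302.8 km
Charlie 57.2868°N, 151.7525°E: 254.8 km
Bravo 56.6742°N, 148.9082°E: 95.9 km

Foxtrot, Delta, Alpha, Echo, Charlie, Bravo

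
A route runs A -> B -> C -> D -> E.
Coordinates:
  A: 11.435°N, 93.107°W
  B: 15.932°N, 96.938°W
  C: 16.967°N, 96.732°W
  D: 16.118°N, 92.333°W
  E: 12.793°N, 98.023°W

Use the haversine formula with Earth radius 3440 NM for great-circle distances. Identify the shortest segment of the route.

Leg distances:
A→B: 350.4 NM
B→C: 63.3 NM
C→D: 258.3 NM
D→E: 386.3 NM
The shortest leg is B–C at 63.3 NM.

B–C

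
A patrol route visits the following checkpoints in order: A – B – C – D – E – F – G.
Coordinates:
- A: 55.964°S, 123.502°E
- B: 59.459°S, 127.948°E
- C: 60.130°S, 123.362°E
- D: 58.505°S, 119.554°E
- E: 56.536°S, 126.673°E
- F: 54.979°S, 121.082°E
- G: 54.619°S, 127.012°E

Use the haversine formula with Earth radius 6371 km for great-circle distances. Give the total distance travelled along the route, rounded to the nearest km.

2268 km

Leg distances:
A→B: 469.6 km  (cumulative 469.6 km)
B→C: 267.1 km  (cumulative 736.8 km)
C→D: 281.6 km  (cumulative 1018.3 km)
D→E: 477.8 km  (cumulative 1496.2 km)
E→F: 390.2 km  (cumulative 1886.3 km)
F→G: 382.1 km  (cumulative 2268.4 km)
Total route length ≈ 2268 km.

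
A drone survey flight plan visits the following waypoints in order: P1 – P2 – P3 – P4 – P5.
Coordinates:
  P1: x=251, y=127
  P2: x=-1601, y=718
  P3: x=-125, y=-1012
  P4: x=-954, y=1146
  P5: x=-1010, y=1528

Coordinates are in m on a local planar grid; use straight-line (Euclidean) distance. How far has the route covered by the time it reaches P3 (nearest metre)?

Leg distances:
P1→P2: 1944.0 m  (cumulative 1944.0 m)
P2→P3: 2274.1 m  (cumulative 4218.1 m)
Cumulative distance at P3 ≈ 4218 m.

4218 m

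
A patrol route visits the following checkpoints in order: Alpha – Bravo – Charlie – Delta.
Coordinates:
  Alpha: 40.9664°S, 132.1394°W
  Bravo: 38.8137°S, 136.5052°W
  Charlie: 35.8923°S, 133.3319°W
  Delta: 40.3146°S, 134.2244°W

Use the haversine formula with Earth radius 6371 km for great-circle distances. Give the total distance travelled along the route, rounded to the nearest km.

Leg distances:
Alpha→Bravo: 442.7 km  (cumulative 442.7 km)
Bravo→Charlie: 429.1 km  (cumulative 871.8 km)
Charlie→Delta: 497.9 km  (cumulative 1369.7 km)
Total route length ≈ 1370 km.

1370 km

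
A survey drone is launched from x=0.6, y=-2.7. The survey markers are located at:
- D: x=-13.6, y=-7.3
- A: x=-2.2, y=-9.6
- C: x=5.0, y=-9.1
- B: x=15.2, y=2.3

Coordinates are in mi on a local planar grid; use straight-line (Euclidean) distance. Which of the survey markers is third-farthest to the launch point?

Distances from the launch point (x=0.6, y=-2.7):
B: 15.4 mi
D: 14.9 mi
C: 7.8 mi
A: 7.4 mi
The third-farthest is C at 7.8 mi.

C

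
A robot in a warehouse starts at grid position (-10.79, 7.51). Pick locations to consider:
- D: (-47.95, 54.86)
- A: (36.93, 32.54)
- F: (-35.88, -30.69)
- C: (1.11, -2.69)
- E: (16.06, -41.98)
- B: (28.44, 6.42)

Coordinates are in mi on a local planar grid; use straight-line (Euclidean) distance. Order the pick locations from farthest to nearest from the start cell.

Distances from the start cell:
D (-47.95, 54.86): 60.2 mi
E (16.06, -41.98): 56.3 mi
A (36.93, 32.54): 53.9 mi
F (-35.88, -30.69): 45.7 mi
B (28.44, 6.42): 39.2 mi
C (1.11, -2.69): 15.7 mi

D, E, A, F, B, C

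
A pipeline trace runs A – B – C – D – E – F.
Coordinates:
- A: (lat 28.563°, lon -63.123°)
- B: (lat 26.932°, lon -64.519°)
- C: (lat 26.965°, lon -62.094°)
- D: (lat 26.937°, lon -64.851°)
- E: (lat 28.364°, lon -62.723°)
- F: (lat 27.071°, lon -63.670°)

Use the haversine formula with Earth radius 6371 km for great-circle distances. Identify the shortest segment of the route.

E–F

Leg distances:
A→B: 227.5 km
B→C: 240.4 km
C→D: 273.3 km
D→E: 262.9 km
E→F: 171.3 km
The shortest leg is E–F at 171.3 km.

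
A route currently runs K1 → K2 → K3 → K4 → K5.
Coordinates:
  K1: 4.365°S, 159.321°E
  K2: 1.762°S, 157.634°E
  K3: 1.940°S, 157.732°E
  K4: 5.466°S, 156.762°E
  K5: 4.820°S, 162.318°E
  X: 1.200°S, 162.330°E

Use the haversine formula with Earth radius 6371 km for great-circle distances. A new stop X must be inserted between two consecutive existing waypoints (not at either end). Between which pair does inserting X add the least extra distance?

between K4 and K5

Added distance for inserting X between each consecutive pair:
K1–K2: 666.3 km
K2–K3: 1020.8 km
K3–K4: 890.1 km
K4–K5: 562.1 km
Smallest added distance is 562.1 km, inserting between K4 and K5.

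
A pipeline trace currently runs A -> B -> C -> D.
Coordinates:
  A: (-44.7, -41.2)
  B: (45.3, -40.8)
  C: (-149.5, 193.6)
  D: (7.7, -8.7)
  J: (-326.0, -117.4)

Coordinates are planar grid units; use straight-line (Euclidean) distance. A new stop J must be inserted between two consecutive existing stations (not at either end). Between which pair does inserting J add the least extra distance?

Added distance for inserting J between each consecutive pair:
A–B: 580.6
B–C: 431.9
C–D: 452.4
Smallest added distance is 431.9, inserting between B and C.

between B and C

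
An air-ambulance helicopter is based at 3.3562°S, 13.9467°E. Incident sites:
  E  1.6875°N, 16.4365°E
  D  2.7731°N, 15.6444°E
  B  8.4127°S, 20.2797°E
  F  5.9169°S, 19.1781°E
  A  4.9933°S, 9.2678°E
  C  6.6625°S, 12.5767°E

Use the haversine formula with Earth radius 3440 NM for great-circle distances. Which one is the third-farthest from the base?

F

Distances from the base (3.3562°S, 13.9467°E):
B: 484.9 NM
D: 381.8 NM
F: 348.8 NM
E: 337.7 NM
A: 296.9 NM
C: 214.8 NM
The third-farthest is F at 348.8 NM.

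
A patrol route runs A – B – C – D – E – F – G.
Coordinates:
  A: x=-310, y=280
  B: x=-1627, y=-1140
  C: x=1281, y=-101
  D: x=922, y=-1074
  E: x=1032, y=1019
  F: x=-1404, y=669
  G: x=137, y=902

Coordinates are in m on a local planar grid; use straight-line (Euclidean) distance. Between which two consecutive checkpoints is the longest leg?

B–C

Leg distances:
A→B: 1936.7 m
B→C: 3088.0 m
C→D: 1037.1 m
D→E: 2095.9 m
E→F: 2461.0 m
F→G: 1558.5 m
The longest leg is B–C at 3088.0 m.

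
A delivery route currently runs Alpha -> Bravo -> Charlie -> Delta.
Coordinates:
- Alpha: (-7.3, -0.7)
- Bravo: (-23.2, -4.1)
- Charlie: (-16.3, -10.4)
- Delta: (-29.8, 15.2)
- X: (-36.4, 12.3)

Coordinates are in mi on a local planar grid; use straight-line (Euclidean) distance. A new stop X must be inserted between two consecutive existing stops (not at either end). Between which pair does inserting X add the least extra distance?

between Charlie and Delta

Added distance for inserting X between each consecutive pair:
Alpha–Bravo: 36.7 mi
Bravo–Charlie: 42.0 mi
Charlie–Delta: 8.6 mi
Smallest added distance is 8.6 mi, inserting between Charlie and Delta.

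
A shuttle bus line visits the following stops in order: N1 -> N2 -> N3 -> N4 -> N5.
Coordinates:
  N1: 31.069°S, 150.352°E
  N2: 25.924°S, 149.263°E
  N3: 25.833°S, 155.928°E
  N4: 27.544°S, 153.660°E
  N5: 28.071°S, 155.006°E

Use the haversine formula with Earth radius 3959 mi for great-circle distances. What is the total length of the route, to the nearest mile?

Leg distances:
N1→N2: 361.6 mi  (cumulative 361.6 mi)
N2→N3: 414.4 mi  (cumulative 776.0 mi)
N3→N4: 183.2 mi  (cumulative 959.2 mi)
N4→N5: 90.0 mi  (cumulative 1049.2 mi)
Total route length ≈ 1049 mi.

1049 mi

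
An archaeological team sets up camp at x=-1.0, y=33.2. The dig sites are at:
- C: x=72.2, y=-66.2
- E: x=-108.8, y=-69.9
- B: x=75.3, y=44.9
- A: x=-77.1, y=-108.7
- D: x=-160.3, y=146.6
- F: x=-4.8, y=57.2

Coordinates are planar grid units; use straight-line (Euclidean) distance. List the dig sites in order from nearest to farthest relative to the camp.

Computing each straight-line distance from x=-1.0, y=33.2:
F x=-4.8, y=57.2: 24.3
B x=75.3, y=44.9: 77.2
C x=72.2, y=-66.2: 123.4
E x=-108.8, y=-69.9: 149.2
A x=-77.1, y=-108.7: 161.0
D x=-160.3, y=146.6: 195.5

F, B, C, E, A, D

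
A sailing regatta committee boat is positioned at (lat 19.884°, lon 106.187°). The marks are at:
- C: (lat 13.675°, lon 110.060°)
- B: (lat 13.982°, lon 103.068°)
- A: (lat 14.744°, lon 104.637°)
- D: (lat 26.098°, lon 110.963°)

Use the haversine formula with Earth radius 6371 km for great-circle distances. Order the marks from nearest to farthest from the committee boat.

Computing each great-circle distance from (lat 19.884°, lon 106.187°):
A (lat 14.744°, lon 104.637°): 594.7 km
B (lat 13.982°, lon 103.068°): 735.3 km
C (lat 13.675°, lon 110.060°): 804.0 km
D (lat 26.098°, lon 110.963°): 846.2 km

A, B, C, D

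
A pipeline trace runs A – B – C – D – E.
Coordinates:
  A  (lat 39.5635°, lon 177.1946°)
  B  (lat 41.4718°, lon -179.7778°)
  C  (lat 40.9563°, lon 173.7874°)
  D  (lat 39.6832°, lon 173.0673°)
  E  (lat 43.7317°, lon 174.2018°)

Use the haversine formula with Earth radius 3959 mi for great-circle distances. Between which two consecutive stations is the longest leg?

Leg distances:
A→B: 206.6 mi
B→C: 336.3 mi
C→D: 95.8 mi
D→E: 285.8 mi
The longest leg is B–C at 336.3 mi.

B–C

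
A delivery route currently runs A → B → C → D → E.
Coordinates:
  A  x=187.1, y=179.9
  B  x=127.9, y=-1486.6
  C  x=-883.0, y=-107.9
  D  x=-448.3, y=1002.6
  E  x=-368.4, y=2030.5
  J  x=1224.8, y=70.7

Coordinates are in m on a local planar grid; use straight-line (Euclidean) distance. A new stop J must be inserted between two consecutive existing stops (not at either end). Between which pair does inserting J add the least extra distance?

between A and B

Added distance for inserting J between each consecutive pair:
A–B: 1280.7 m
B–C: 2310.6 m
C–D: 2837.9 m
D–E: 3409.8 m
Smallest added distance is 1280.7 m, inserting between A and B.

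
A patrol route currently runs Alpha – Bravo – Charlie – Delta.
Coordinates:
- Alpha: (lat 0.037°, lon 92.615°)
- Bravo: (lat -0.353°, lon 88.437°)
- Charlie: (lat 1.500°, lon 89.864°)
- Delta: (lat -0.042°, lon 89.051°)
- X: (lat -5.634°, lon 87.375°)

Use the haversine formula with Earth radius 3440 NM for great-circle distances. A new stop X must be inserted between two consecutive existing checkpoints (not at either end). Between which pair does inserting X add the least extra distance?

Added distance for inserting X between each consecutive pair:
Alpha–Bravo: 534.7 NM
Bravo–Charlie: 636.6 NM
Charlie–Delta: 699.4 NM
Smallest added distance is 534.7 NM, inserting between Alpha and Bravo.

between Alpha and Bravo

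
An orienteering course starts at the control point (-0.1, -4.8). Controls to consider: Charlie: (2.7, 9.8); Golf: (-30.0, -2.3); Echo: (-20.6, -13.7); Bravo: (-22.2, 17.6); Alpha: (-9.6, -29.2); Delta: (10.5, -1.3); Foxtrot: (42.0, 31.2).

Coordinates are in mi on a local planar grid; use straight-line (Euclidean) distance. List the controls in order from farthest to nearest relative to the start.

Foxtrot, Bravo, Golf, Alpha, Echo, Charlie, Delta

Distances from the start:
Foxtrot (42.0, 31.2): 55.4 mi
Bravo (-22.2, 17.6): 31.5 mi
Golf (-30.0, -2.3): 30.0 mi
Alpha (-9.6, -29.2): 26.2 mi
Echo (-20.6, -13.7): 22.3 mi
Charlie (2.7, 9.8): 14.9 mi
Delta (10.5, -1.3): 11.2 mi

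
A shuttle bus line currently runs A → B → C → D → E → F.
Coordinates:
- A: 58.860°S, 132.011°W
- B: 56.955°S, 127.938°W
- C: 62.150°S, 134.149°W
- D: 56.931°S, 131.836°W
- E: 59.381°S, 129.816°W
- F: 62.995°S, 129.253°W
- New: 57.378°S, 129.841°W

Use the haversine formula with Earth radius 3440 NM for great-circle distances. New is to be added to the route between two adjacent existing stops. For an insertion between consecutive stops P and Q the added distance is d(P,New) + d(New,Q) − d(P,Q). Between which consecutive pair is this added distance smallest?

between A and B

Added distance for inserting New between each consecutive pair:
A–B: 6.4 NM
B–C: 17.2 NM
C–D: 63.7 NM
D–E: 30.2 NM
E–F: 240.4 NM
Smallest added distance is 6.4 NM, inserting between A and B.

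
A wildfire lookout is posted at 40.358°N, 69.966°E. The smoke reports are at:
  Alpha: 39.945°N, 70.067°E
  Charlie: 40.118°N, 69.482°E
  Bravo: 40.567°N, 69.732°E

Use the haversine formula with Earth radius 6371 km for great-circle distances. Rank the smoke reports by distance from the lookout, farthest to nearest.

Distances from the lookout:
Charlie 40.118°N, 69.482°E: 49.0 km
Alpha 39.945°N, 70.067°E: 46.7 km
Bravo 40.567°N, 69.732°E: 30.5 km

Charlie, Alpha, Bravo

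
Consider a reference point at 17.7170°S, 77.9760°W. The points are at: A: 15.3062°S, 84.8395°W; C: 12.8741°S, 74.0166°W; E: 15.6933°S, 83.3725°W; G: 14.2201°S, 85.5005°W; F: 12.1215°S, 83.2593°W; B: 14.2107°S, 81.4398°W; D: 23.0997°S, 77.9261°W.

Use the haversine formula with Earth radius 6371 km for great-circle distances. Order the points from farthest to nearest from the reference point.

Computing each great-circle distance from 17.7170°S, 77.9760°W:
G 14.2201°S, 85.5005°W: 893.3 km
F 12.1215°S, 83.2593°W: 842.0 km
A 15.3062°S, 84.8395°W: 779.2 km
C 12.8741°S, 74.0166°W: 685.7 km
E 15.6933°S, 83.3725°W: 617.2 km
D 23.0997°S, 77.9261°W: 598.6 km
B 14.2107°S, 81.4398°W: 537.7 km

G, F, A, C, E, D, B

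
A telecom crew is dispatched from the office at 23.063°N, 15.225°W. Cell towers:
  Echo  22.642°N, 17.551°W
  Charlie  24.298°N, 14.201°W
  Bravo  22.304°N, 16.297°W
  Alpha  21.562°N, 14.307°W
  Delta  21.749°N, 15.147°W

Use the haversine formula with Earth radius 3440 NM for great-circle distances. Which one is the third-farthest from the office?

Distances from the office (23.063°N, 15.225°W):
Echo: 131.1 NM
Alpha: 103.5 NM
Charlie: 93.1 NM
Delta: 79.0 NM
Bravo: 74.9 NM
The third-farthest is Charlie at 93.1 NM.

Charlie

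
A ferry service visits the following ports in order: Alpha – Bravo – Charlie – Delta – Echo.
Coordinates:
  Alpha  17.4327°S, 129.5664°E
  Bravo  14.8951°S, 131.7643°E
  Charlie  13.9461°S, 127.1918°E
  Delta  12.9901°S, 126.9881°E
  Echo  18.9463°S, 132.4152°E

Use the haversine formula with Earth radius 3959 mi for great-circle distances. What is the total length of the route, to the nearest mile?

Leg distances:
Alpha→Bravo: 228.1 mi  (cumulative 228.1 mi)
Bravo→Charlie: 312.9 mi  (cumulative 541.0 mi)
Charlie→Delta: 67.5 mi  (cumulative 608.5 mi)
Delta→Echo: 547.0 mi  (cumulative 1155.5 mi)
Total route length ≈ 1155 mi.

1155 mi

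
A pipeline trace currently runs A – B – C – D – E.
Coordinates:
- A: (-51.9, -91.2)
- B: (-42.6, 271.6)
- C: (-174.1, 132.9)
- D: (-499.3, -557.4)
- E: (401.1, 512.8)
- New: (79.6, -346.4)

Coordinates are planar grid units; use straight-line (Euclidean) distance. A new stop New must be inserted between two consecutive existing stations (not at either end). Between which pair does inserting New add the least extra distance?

Added distance for inserting New between each consecutive pair:
A–B: 554.1
B–C: 981.1
C–D: 395.4
D–E: 134.9
Smallest added distance is 134.9, inserting between D and E.

between D and E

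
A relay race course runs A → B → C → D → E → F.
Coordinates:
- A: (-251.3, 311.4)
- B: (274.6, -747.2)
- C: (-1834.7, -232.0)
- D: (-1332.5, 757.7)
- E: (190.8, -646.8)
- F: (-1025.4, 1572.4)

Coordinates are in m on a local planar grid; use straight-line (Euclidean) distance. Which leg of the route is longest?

E–F

Leg distances:
A→B: 1182.0 m
B→C: 2171.3 m
C→D: 1109.8 m
D→E: 2072.0 m
E→F: 2530.6 m
The longest leg is E–F at 2530.6 m.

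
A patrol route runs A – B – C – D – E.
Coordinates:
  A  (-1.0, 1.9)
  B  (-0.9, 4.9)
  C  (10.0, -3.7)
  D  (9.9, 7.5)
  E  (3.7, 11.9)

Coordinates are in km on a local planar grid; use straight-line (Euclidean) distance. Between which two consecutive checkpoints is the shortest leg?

Leg distances:
A→B: 3.0 km
B→C: 13.9 km
C→D: 11.2 km
D→E: 7.6 km
The shortest leg is A–B at 3.0 km.

A–B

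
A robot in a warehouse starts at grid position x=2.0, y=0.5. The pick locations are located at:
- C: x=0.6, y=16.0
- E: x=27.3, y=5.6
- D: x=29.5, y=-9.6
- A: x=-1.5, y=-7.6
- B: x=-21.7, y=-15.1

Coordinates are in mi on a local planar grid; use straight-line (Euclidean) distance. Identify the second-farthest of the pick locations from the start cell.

Distances from the start cell (x=2.0, y=0.5):
D: 29.3 mi
B: 28.4 mi
E: 25.8 mi
C: 15.6 mi
A: 8.8 mi
The second-farthest is B at 28.4 mi.

B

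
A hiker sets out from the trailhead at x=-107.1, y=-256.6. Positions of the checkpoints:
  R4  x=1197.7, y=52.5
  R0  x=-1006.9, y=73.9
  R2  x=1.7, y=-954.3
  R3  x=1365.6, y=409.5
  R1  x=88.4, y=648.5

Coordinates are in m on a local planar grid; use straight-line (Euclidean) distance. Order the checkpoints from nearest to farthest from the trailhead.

Distances from the trailhead:
R2 x=1.7, y=-954.3: 706.1 m
R1 x=88.4, y=648.5: 926.0 m
R0 x=-1006.9, y=73.9: 958.6 m
R4 x=1197.7, y=52.5: 1340.9 m
R3 x=1365.6, y=409.5: 1616.3 m

R2, R1, R0, R4, R3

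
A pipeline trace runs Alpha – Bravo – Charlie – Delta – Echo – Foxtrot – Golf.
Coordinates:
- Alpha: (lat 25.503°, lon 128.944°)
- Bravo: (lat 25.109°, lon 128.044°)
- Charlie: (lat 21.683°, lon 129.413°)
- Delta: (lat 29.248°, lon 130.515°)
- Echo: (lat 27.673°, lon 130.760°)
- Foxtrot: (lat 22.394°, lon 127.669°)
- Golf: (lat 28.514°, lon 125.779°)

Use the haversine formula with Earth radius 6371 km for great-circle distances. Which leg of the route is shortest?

Leg distances:
Alpha→Bravo: 100.5 km
Bravo→Charlie: 405.8 km
Charlie→Delta: 848.4 km
Delta→Echo: 176.8 km
Echo→Foxtrot: 664.4 km
Foxtrot→Golf: 706.4 km
The shortest leg is Alpha–Bravo at 100.5 km.

Alpha–Bravo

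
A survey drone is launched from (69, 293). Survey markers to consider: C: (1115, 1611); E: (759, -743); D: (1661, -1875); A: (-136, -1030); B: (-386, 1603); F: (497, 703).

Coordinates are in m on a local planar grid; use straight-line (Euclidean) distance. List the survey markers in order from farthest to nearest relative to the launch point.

Computing each straight-line distance from (69, 293):
D (1661, -1875): 2689.7 m
C (1115, 1611): 1682.6 m
B (-386, 1603): 1386.8 m
A (-136, -1030): 1338.8 m
E (759, -743): 1244.7 m
F (497, 703): 592.7 m

D, C, B, A, E, F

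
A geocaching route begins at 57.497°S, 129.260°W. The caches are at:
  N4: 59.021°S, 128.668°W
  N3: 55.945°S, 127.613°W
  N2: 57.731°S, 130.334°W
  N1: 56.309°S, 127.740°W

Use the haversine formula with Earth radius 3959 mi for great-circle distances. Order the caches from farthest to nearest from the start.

N3, N4, N1, N2

Distances from the start:
N3 55.945°S, 127.613°W: 124.1 mi
N4 59.021°S, 128.668°W: 107.5 mi
N1 56.309°S, 127.740°W: 100.1 mi
N2 57.731°S, 130.334°W: 42.9 mi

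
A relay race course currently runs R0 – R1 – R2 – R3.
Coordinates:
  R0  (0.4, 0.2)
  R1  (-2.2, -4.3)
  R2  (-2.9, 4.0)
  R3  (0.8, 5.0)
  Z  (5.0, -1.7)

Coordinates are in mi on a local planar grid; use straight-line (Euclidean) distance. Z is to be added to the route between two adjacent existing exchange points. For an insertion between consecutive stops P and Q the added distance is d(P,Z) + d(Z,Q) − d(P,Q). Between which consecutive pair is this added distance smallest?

Added distance for inserting Z between each consecutive pair:
R0–R1: 7.4 mi
R1–R2: 9.1 mi
R2–R3: 13.8 mi
Smallest added distance is 7.4 mi, inserting between R0 and R1.

between R0 and R1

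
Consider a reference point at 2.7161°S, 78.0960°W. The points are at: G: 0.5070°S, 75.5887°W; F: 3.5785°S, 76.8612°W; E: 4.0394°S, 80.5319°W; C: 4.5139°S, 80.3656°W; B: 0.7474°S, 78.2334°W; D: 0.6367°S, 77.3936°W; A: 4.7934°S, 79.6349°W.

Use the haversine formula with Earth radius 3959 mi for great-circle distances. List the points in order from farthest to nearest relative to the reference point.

Computing each great-circle distance from 2.7161°S, 78.0960°W:
G 0.5070°S, 75.5887°W: 230.8 mi
C 4.5139°S, 80.3656°W: 199.8 mi
E 4.0394°S, 80.5319°W: 191.3 mi
A 4.7934°S, 79.6349°W: 178.5 mi
D 0.6367°S, 77.3936°W: 151.6 mi
B 0.7474°S, 78.2334°W: 136.4 mi
F 3.5785°S, 76.8612°W: 104.0 mi

G, C, E, A, D, B, F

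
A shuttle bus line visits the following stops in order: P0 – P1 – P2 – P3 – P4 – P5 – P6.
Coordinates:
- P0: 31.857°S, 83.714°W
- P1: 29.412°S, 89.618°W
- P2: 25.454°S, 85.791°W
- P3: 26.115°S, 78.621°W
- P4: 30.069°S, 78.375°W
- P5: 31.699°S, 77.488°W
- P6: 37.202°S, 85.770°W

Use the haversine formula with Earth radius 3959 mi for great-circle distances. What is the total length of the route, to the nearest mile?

Leg distances:
P0→P1: 389.5 mi  (cumulative 389.5 mi)
P1→P2: 360.3 mi  (cumulative 749.8 mi)
P2→P3: 448.4 mi  (cumulative 1198.2 mi)
P3→P4: 273.6 mi  (cumulative 1471.8 mi)
P4→P5: 124.3 mi  (cumulative 1596.1 mi)
P5→P6: 605.6 mi  (cumulative 2201.7 mi)
Total route length ≈ 2202 mi.

2202 mi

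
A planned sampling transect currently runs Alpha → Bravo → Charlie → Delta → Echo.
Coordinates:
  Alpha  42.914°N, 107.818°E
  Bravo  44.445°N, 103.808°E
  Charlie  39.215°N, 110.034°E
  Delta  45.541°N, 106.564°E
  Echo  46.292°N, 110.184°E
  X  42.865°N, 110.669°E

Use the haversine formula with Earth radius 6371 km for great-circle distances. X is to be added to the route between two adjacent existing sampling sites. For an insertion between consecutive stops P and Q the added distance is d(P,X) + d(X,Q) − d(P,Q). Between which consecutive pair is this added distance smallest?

between Charlie and Delta

Added distance for inserting X between each consecutive pair:
Alpha–Bravo: 446.8 km
Bravo–Charlie: 211.5 km
Charlie–Delta: 92.7 km
Delta–Echo: 533.0 km
Smallest added distance is 92.7 km, inserting between Charlie and Delta.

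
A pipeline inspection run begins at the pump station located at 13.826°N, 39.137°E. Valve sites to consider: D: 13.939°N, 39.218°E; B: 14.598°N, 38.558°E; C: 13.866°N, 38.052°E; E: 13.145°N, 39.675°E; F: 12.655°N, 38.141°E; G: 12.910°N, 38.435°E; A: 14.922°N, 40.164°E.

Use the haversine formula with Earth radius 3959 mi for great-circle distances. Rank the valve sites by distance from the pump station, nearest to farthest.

Computing each great-circle distance from 13.826°N, 39.137°E:
D 13.939°N, 39.218°E: 9.5 mi
E 13.145°N, 39.675°E: 59.3 mi
B 14.598°N, 38.558°E: 66.0 mi
C 13.866°N, 38.052°E: 72.8 mi
G 12.910°N, 38.435°E: 78.9 mi
A 14.922°N, 40.164°E: 102.3 mi
F 12.655°N, 38.141°E: 105.0 mi

D, E, B, C, G, A, F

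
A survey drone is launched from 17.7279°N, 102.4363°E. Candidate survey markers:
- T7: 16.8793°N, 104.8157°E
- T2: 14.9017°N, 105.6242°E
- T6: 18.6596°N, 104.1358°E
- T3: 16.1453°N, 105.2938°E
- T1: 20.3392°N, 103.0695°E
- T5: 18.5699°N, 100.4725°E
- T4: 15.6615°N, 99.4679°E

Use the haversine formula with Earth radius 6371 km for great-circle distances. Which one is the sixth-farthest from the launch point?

T5

Distance to each, sorted:
T2: 463.1 km
T4: 390.8 km
T3: 351.2 km
T1: 297.9 km
T7: 269.6 km
T5: 227.6 km
T6: 207.3 km
The sixth-farthest is T5 at 227.6 km.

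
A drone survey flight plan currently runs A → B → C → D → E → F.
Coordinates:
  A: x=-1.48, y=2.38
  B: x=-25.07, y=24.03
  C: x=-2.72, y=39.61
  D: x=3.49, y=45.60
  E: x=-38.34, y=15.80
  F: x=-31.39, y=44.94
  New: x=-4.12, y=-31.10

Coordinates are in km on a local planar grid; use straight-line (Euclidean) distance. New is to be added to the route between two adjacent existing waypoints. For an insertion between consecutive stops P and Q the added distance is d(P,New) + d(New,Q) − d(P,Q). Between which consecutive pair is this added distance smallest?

Added distance for inserting New between each consecutive pair:
A–B: 60.5 km
B–C: 102.5 km
C–D: 139.2 km
D–E: 83.8 km
E–F: 108.9 km
Smallest added distance is 60.5 km, inserting between A and B.

between A and B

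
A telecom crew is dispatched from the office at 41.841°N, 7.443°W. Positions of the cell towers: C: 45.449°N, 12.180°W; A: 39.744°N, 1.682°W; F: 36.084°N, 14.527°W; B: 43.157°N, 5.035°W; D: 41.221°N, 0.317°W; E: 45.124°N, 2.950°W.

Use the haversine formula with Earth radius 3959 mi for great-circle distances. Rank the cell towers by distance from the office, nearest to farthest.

B, E, A, C, D, F

Computing each great-circle distance from 41.841°N, 7.443°W:
B 43.157°N, 5.035°W: 152.7 mi
E 45.124°N, 2.950°W: 319.6 mi
A 39.744°N, 1.682°W: 334.3 mi
C 45.449°N, 12.180°W: 343.8 mi
D 41.221°N, 0.317°W: 371.0 mi
F 36.084°N, 14.527°W: 550.2 mi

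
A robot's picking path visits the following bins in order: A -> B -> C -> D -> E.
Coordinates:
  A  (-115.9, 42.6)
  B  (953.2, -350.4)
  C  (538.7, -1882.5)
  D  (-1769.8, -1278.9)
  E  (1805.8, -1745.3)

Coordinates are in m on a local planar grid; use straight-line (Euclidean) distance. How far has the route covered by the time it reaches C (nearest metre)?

2726 m

Leg distances:
A→B: 1139.0 m  (cumulative 1139.0 m)
B→C: 1587.2 m  (cumulative 2726.2 m)
Cumulative distance at C ≈ 2726 m.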